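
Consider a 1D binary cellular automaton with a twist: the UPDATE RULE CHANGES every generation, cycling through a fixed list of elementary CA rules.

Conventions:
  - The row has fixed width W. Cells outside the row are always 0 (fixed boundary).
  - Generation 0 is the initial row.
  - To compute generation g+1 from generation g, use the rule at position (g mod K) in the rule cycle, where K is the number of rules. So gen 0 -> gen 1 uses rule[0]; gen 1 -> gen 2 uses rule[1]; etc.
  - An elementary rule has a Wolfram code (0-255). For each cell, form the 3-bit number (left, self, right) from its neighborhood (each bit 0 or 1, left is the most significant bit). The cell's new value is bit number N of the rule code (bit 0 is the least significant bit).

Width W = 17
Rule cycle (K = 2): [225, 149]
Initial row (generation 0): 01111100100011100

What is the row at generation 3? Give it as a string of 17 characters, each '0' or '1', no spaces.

Gen 0: 01111100100011100
Gen 1 (rule 225): 00111100001001101
Gen 2 (rule 149): 10011011101100001
Gen 3 (rule 225): 00001101110101100

Answer: 00001101110101100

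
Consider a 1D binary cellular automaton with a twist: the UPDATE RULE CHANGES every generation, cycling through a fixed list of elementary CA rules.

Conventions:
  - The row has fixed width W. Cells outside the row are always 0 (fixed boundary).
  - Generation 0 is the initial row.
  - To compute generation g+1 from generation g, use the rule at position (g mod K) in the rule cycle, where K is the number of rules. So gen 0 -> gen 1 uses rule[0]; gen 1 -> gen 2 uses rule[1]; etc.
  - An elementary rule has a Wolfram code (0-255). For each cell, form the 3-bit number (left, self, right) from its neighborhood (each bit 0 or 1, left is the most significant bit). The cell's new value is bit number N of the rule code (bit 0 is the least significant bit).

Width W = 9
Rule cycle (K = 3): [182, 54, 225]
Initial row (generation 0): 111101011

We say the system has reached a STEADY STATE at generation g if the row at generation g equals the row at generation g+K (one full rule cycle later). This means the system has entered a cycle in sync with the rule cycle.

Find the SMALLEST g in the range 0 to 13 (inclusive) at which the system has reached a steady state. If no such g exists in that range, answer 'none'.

Answer: 11

Derivation:
Gen 0: 111101011
Gen 1 (rule 182): 011011100
Gen 2 (rule 54): 100100010
Gen 3 (rule 225): 000001000
Gen 4 (rule 182): 000011100
Gen 5 (rule 54): 000100010
Gen 6 (rule 225): 110001000
Gen 7 (rule 182): 001011100
Gen 8 (rule 54): 011100010
Gen 9 (rule 225): 001101000
Gen 10 (rule 182): 010011100
Gen 11 (rule 54): 111100010
Gen 12 (rule 225): 011101000
Gen 13 (rule 182): 101011100
Gen 14 (rule 54): 111100010
Gen 15 (rule 225): 011101000
Gen 16 (rule 182): 101011100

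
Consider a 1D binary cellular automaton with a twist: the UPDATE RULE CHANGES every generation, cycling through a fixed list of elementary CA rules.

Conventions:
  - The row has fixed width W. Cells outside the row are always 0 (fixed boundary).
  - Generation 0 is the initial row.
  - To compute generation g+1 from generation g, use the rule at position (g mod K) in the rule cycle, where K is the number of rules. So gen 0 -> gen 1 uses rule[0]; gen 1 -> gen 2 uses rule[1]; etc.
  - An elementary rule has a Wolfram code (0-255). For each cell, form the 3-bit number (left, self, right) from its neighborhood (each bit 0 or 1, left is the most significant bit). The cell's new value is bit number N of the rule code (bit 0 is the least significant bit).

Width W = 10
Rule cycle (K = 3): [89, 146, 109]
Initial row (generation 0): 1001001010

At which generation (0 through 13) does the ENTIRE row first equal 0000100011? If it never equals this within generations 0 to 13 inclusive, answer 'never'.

Answer: never

Derivation:
Gen 0: 1001001010
Gen 1 (rule 89): 0100100001
Gen 2 (rule 146): 1011010010
Gen 3 (rule 109): 1111110010
Gen 4 (rule 89): 1000011001
Gen 5 (rule 146): 0100100110
Gen 6 (rule 109): 0100100110
Gen 7 (rule 89): 0010010111
Gen 8 (rule 146): 0101100010
Gen 9 (rule 109): 0111101010
Gen 10 (rule 89): 0100100001
Gen 11 (rule 146): 1011010010
Gen 12 (rule 109): 1111110010
Gen 13 (rule 89): 1000011001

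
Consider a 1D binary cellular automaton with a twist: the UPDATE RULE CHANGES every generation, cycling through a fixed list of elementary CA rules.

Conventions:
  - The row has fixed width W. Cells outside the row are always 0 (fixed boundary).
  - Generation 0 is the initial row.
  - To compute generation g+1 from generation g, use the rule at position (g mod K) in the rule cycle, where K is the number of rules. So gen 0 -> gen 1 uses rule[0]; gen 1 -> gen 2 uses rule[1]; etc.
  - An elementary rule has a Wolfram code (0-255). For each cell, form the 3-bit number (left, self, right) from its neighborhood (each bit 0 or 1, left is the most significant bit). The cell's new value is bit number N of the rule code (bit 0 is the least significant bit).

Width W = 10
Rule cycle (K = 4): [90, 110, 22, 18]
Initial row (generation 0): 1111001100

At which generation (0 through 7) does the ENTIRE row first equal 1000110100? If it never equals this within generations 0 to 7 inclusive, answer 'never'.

Gen 0: 1111001100
Gen 1 (rule 90): 1001111110
Gen 2 (rule 110): 1011000010
Gen 3 (rule 22): 1000100111
Gen 4 (rule 18): 0101011000
Gen 5 (rule 90): 1000011100
Gen 6 (rule 110): 1000110100
Gen 7 (rule 22): 1101000110

Answer: 6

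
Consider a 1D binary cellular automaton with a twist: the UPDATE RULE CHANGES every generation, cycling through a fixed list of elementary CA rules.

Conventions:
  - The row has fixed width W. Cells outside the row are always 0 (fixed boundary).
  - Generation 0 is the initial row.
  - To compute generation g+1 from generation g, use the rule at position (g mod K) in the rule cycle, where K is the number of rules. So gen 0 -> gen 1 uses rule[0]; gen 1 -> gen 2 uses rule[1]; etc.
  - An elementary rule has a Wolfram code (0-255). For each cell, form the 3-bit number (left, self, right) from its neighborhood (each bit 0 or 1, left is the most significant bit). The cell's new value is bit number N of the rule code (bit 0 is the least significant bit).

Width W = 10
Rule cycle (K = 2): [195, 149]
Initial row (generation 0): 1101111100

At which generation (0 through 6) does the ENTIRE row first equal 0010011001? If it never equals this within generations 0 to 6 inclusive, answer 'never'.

Gen 0: 1101111100
Gen 1 (rule 195): 0100111101
Gen 2 (rule 149): 0110011001
Gen 3 (rule 195): 1010101010
Gen 4 (rule 149): 1010101011
Gen 5 (rule 195): 0000000001
Gen 6 (rule 149): 1111111101

Answer: never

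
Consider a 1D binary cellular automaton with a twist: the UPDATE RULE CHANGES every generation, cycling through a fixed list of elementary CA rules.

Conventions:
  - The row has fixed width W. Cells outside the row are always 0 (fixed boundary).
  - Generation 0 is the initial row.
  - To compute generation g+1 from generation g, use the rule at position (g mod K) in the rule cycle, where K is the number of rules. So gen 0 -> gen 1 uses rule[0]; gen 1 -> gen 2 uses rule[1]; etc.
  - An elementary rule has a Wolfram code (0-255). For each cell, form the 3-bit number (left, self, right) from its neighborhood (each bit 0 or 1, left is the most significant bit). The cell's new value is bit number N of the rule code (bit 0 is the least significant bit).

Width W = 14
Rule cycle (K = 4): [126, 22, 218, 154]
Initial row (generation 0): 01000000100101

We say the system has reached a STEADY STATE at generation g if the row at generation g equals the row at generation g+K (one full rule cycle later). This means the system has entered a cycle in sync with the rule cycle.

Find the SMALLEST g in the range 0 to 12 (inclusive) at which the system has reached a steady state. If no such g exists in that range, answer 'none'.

Gen 0: 01000000100101
Gen 1 (rule 126): 11100001111111
Gen 2 (rule 22): 00010010000000
Gen 3 (rule 218): 00101101000000
Gen 4 (rule 154): 01001000100000
Gen 5 (rule 126): 11111101110000
Gen 6 (rule 22): 00000000001000
Gen 7 (rule 218): 00000000010100
Gen 8 (rule 154): 00000000100010
Gen 9 (rule 126): 00000001110111
Gen 10 (rule 22): 00000010000000
Gen 11 (rule 218): 00000101000000
Gen 12 (rule 154): 00001000100000
Gen 13 (rule 126): 00011101110000
Gen 14 (rule 22): 00100000001000
Gen 15 (rule 218): 01010000010100
Gen 16 (rule 154): 10001000100010

Answer: none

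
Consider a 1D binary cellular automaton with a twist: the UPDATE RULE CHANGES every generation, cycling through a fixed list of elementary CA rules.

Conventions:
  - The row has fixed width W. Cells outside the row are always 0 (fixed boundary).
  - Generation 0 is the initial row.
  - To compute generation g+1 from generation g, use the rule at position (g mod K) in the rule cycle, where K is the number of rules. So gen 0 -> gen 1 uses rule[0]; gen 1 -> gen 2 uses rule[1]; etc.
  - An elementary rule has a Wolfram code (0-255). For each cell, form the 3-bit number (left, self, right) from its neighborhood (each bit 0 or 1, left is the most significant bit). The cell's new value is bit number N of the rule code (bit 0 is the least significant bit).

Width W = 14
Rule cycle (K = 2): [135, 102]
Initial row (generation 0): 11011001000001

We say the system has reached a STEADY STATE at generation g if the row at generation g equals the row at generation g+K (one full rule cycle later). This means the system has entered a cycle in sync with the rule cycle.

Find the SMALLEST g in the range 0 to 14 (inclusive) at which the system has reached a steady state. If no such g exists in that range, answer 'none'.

Answer: none

Derivation:
Gen 0: 11011001000001
Gen 1 (rule 135): 00000011011111
Gen 2 (rule 102): 00000101100001
Gen 3 (rule 135): 11111100001111
Gen 4 (rule 102): 00000100010001
Gen 5 (rule 135): 11111101110111
Gen 6 (rule 102): 00000110011001
Gen 7 (rule 135): 11111000100011
Gen 8 (rule 102): 00001001100101
Gen 9 (rule 135): 11111010001101
Gen 10 (rule 102): 00001110010111
Gen 11 (rule 135): 11110100110010
Gen 12 (rule 102): 00011101010110
Gen 13 (rule 135): 11101001010000
Gen 14 (rule 102): 00111011110000
Gen 15 (rule 135): 11010001100111
Gen 16 (rule 102): 01110010101001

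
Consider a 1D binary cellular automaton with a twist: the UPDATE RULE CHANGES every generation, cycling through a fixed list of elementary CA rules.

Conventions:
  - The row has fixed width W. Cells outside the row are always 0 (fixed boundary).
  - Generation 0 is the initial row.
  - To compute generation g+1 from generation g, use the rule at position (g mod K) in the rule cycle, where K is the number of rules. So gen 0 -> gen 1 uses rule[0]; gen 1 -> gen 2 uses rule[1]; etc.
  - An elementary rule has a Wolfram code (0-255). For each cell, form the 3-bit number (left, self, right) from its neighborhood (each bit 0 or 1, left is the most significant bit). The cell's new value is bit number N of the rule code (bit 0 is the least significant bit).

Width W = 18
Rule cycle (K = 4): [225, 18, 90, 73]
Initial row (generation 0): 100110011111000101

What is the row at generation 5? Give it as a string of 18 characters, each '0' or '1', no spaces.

Gen 0: 100110011111000101
Gen 1 (rule 225): 000010001111010010
Gen 2 (rule 18): 000101010000001101
Gen 3 (rule 90): 001000001000011100
Gen 4 (rule 73): 100011100011010101
Gen 5 (rule 225): 001001101001101010

Answer: 001001101001101010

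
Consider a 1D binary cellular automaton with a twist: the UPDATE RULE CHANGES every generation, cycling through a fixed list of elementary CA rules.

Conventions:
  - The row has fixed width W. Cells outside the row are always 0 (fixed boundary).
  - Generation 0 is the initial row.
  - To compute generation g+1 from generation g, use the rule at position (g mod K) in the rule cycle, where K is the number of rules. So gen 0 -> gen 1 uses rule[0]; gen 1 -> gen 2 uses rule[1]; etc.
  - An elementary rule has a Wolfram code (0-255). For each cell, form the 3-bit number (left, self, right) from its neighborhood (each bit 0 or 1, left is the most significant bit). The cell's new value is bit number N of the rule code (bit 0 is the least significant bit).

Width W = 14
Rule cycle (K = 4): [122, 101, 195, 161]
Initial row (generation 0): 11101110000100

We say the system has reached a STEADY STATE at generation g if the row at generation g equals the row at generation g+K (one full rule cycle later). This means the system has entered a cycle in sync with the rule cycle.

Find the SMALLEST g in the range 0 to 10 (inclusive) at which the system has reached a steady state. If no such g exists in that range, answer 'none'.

Answer: none

Derivation:
Gen 0: 11101110000100
Gen 1 (rule 122): 10111011001010
Gen 2 (rule 101): 11001101001110
Gen 3 (rule 195): 01010100010110
Gen 4 (rule 161): 00101001001000
Gen 5 (rule 122): 01010110110100
Gen 6 (rule 101): 01111011011101
Gen 7 (rule 195): 10111001001100
Gen 8 (rule 161): 01010000000001
Gen 9 (rule 122): 10101000000010
Gen 10 (rule 101): 11111011111010
Gen 11 (rule 195): 01111001111000
Gen 12 (rule 161): 00110000110011
Gen 13 (rule 122): 01111001111111
Gen 14 (rule 101): 00001000000001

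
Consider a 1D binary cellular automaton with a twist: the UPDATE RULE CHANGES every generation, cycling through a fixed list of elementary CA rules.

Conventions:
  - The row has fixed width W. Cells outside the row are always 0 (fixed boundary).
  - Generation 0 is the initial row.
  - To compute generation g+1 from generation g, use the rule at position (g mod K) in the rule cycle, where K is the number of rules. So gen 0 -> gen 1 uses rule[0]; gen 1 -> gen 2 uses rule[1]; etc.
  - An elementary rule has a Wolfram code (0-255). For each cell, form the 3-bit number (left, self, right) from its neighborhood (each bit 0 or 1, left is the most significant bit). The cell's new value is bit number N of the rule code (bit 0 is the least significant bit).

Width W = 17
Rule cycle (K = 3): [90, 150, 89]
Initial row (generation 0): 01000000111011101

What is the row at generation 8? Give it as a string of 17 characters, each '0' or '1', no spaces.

Gen 0: 01000000111011101
Gen 1 (rule 90): 10100001101010100
Gen 2 (rule 150): 10110010001010110
Gen 3 (rule 89): 00111001100000111
Gen 4 (rule 90): 01101111110001101
Gen 5 (rule 150): 10000111101010001
Gen 6 (rule 89): 01110100100001100
Gen 7 (rule 90): 11010011010011110
Gen 8 (rule 150): 00011100011101101

Answer: 00011100011101101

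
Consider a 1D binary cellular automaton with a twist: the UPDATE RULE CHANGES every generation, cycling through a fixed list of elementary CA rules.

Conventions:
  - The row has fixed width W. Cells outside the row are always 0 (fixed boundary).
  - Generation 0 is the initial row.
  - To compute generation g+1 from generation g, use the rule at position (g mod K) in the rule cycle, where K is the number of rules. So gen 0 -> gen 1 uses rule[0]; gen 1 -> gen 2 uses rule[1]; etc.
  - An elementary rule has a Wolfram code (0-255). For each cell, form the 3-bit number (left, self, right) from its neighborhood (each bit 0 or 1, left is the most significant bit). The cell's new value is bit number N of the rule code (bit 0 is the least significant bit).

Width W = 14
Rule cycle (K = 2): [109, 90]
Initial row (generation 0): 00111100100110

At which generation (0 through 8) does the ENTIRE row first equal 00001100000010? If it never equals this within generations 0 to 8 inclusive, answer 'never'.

Answer: never

Derivation:
Gen 0: 00111100100110
Gen 1 (rule 109): 10100100100110
Gen 2 (rule 90): 00011011011111
Gen 3 (rule 109): 11011111110001
Gen 4 (rule 90): 11010000011010
Gen 5 (rule 109): 11110111011110
Gen 6 (rule 90): 10010101010011
Gen 7 (rule 109): 10011111110011
Gen 8 (rule 90): 01110000011111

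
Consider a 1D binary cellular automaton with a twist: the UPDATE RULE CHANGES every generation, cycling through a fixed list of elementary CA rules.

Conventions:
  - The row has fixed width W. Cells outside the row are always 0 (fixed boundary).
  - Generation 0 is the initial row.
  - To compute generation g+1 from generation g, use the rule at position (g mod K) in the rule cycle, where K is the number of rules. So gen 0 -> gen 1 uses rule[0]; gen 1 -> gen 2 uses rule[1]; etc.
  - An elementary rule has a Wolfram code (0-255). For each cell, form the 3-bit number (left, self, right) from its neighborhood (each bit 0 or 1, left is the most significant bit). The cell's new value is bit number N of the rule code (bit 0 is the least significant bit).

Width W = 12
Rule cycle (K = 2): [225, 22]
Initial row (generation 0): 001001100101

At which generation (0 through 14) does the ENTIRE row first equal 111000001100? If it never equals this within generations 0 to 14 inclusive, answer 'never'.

Gen 0: 001001100101
Gen 1 (rule 225): 100000100010
Gen 2 (rule 22): 110001110111
Gen 3 (rule 225): 010100111011
Gen 4 (rule 22): 110111000000
Gen 5 (rule 225): 011011011111
Gen 6 (rule 22): 100000000000
Gen 7 (rule 225): 001111111111
Gen 8 (rule 22): 010000000000
Gen 9 (rule 225): 000111111111
Gen 10 (rule 22): 001000000000
Gen 11 (rule 225): 100011111111
Gen 12 (rule 22): 110100000000
Gen 13 (rule 225): 011001111111
Gen 14 (rule 22): 100110000000

Answer: never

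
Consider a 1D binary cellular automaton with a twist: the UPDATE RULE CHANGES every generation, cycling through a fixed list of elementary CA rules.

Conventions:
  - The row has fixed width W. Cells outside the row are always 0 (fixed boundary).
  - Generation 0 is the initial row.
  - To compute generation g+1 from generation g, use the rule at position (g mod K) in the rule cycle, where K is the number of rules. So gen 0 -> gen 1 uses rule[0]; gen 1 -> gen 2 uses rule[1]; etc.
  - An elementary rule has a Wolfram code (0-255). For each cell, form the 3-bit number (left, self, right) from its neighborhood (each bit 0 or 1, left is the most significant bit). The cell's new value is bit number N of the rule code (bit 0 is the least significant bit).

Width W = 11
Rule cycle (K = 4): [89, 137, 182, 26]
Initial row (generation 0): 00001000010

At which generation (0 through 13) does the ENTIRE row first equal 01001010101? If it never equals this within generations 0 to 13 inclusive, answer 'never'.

Gen 0: 00001000010
Gen 1 (rule 89): 11100111001
Gen 2 (rule 137): 11000110000
Gen 3 (rule 182): 00101001000
Gen 4 (rule 26): 01000110100
Gen 5 (rule 89): 00110110011
Gen 6 (rule 137): 10100100010
Gen 7 (rule 182): 11111110111
Gen 8 (rule 26): 10000000100
Gen 9 (rule 89): 01111110011
Gen 10 (rule 137): 01111100010
Gen 11 (rule 182): 10111010111
Gen 12 (rule 26): 00100000100
Gen 13 (rule 89): 10011110011

Answer: never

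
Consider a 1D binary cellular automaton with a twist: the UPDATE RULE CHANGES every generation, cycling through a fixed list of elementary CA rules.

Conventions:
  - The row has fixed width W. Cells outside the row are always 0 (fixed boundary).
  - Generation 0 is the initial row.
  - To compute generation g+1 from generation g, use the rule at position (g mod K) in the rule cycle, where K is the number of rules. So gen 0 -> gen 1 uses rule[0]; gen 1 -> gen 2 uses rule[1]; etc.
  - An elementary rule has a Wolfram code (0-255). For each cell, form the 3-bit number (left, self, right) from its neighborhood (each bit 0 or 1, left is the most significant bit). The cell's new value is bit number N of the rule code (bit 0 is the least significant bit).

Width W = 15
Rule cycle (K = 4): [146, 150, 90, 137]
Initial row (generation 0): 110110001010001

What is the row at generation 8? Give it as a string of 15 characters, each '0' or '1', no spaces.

Answer: 110000011111000

Derivation:
Gen 0: 110110001010001
Gen 1 (rule 146): 000001010001010
Gen 2 (rule 150): 000011011011011
Gen 3 (rule 90): 000111011011011
Gen 4 (rule 137): 110110010010010
Gen 5 (rule 146): 000001101101101
Gen 6 (rule 150): 000010000000001
Gen 7 (rule 90): 000101000000010
Gen 8 (rule 137): 110000011111000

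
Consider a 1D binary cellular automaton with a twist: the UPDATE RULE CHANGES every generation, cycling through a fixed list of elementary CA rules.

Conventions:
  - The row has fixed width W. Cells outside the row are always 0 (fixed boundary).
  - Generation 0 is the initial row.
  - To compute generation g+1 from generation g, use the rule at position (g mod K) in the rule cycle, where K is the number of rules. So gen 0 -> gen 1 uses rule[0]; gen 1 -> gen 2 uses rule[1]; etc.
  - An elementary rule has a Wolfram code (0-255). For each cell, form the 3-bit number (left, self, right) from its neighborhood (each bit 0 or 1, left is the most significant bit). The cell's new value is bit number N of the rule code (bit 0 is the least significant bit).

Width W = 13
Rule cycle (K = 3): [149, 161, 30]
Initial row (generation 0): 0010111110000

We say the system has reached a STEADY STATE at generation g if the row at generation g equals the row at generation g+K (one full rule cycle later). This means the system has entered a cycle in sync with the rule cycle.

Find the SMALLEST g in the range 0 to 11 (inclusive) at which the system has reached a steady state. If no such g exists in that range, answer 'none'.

Gen 0: 0010111110000
Gen 1 (rule 149): 1010011101111
Gen 2 (rule 161): 0100001010110
Gen 3 (rule 30): 1110011010101
Gen 4 (rule 149): 0101000010101
Gen 5 (rule 161): 0010011001010
Gen 6 (rule 30): 0111110111011
Gen 7 (rule 149): 0011100010000
Gen 8 (rule 161): 1001001000111
Gen 9 (rule 30): 1111111101100
Gen 10 (rule 149): 0111111000011
Gen 11 (rule 161): 0011110011000
Gen 12 (rule 30): 0110001110100
Gen 13 (rule 149): 0001100100111
Gen 14 (rule 161): 1100000000010

Answer: none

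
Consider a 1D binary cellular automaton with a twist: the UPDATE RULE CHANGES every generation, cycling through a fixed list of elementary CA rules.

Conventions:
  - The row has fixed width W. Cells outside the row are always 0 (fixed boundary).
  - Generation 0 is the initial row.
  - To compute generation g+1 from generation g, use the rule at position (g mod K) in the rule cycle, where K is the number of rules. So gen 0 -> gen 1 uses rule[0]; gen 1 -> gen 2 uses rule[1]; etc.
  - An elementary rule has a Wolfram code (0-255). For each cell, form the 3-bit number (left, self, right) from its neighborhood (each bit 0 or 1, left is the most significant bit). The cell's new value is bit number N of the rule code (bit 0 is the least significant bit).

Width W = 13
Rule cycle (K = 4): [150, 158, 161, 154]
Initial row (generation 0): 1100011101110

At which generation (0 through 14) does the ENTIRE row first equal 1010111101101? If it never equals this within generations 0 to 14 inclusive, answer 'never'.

Gen 0: 1100011101110
Gen 1 (rule 150): 0010101000101
Gen 2 (rule 158): 0110101101101
Gen 3 (rule 161): 0001010010010
Gen 4 (rule 154): 0010001101101
Gen 5 (rule 150): 0111010000001
Gen 6 (rule 158): 1110011000011
Gen 7 (rule 161): 0100000011000
Gen 8 (rule 154): 1010000110100
Gen 9 (rule 150): 1011001000110
Gen 10 (rule 158): 1010111101101
Gen 11 (rule 161): 0101011010010
Gen 12 (rule 154): 1000010001101
Gen 13 (rule 150): 1100111010001
Gen 14 (rule 158): 1011110011011

Answer: 10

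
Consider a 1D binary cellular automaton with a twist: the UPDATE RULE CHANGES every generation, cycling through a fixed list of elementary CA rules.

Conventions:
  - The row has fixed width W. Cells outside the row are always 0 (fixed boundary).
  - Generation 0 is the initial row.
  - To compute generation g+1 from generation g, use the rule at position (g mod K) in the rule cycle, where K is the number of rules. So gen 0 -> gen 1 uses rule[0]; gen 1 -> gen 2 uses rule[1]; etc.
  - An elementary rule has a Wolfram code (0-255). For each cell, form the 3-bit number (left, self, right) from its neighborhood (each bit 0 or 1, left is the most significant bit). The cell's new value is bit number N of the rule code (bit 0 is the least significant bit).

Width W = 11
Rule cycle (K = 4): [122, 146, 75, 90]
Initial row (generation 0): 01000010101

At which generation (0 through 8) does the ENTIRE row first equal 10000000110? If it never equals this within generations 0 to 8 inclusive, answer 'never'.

Answer: 6

Derivation:
Gen 0: 01000010101
Gen 1 (rule 122): 10100101010
Gen 2 (rule 146): 00011000001
Gen 3 (rule 75): 11111011110
Gen 4 (rule 90): 10001010011
Gen 5 (rule 122): 01010101111
Gen 6 (rule 146): 10000000110
Gen 7 (rule 75): 00111111110
Gen 8 (rule 90): 01100000011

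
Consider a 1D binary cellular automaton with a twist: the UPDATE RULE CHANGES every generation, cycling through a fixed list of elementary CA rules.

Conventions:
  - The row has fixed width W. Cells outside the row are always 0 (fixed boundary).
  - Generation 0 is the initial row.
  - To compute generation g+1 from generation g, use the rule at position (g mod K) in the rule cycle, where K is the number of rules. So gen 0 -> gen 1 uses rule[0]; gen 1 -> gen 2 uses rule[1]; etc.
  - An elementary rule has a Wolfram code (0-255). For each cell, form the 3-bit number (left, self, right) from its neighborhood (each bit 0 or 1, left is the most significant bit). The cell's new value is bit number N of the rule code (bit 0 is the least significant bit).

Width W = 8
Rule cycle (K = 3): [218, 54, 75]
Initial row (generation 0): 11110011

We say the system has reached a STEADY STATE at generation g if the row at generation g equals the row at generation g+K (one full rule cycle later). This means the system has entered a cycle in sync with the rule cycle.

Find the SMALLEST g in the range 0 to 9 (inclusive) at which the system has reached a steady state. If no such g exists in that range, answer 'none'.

Gen 0: 11110011
Gen 1 (rule 218): 11111111
Gen 2 (rule 54): 00000000
Gen 3 (rule 75): 11111111
Gen 4 (rule 218): 11111111
Gen 5 (rule 54): 00000000
Gen 6 (rule 75): 11111111
Gen 7 (rule 218): 11111111
Gen 8 (rule 54): 00000000
Gen 9 (rule 75): 11111111
Gen 10 (rule 218): 11111111
Gen 11 (rule 54): 00000000
Gen 12 (rule 75): 11111111

Answer: 1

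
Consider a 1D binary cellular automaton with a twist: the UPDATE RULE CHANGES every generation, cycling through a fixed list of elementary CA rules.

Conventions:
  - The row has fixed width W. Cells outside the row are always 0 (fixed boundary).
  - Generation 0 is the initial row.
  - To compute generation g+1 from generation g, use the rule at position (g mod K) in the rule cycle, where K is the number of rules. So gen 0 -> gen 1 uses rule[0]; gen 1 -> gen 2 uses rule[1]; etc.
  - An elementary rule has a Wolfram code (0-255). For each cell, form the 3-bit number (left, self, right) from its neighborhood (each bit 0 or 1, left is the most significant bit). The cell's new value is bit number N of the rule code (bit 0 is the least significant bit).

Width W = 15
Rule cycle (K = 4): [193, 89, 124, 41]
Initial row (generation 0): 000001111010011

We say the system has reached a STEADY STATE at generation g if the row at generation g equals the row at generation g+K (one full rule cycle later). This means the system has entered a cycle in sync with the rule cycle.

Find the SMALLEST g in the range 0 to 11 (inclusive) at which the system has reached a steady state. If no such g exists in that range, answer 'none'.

Gen 0: 000001111010011
Gen 1 (rule 193): 111100111000001
Gen 2 (rule 89): 100110101111100
Gen 3 (rule 124): 110111111000110
Gen 4 (rule 41): 101100000010100
Gen 5 (rule 193): 000101111000001
Gen 6 (rule 89): 110001001111100
Gen 7 (rule 124): 111001101000110
Gen 8 (rule 41): 100001010010100
Gen 9 (rule 193): 001100000000001
Gen 10 (rule 89): 101111111111100
Gen 11 (rule 124): 111000000000110
Gen 12 (rule 41): 100011111110100
Gen 13 (rule 193): 001001111110001
Gen 14 (rule 89): 100101000011100
Gen 15 (rule 124): 110111100010110

Answer: none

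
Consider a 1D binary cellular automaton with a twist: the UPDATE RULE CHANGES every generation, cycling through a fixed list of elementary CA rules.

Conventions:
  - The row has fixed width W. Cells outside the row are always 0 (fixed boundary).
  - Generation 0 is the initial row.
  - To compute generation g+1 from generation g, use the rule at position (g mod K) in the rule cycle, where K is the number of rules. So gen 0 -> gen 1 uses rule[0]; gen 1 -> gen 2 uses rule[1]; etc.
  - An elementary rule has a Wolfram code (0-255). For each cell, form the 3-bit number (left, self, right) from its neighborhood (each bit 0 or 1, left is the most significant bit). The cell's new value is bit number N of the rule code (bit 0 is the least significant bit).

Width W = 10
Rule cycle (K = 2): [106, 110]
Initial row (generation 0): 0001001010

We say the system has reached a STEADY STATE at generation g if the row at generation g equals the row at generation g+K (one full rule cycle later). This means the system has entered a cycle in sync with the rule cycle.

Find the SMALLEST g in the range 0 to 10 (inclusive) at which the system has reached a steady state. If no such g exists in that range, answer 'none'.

Gen 0: 0001001010
Gen 1 (rule 106): 0010010100
Gen 2 (rule 110): 0110111100
Gen 3 (rule 106): 1111100100
Gen 4 (rule 110): 1000101100
Gen 5 (rule 106): 0001011100
Gen 6 (rule 110): 0011110100
Gen 7 (rule 106): 0110011000
Gen 8 (rule 110): 1110111000
Gen 9 (rule 106): 1011101000
Gen 10 (rule 110): 1110111000
Gen 11 (rule 106): 1011101000
Gen 12 (rule 110): 1110111000

Answer: 8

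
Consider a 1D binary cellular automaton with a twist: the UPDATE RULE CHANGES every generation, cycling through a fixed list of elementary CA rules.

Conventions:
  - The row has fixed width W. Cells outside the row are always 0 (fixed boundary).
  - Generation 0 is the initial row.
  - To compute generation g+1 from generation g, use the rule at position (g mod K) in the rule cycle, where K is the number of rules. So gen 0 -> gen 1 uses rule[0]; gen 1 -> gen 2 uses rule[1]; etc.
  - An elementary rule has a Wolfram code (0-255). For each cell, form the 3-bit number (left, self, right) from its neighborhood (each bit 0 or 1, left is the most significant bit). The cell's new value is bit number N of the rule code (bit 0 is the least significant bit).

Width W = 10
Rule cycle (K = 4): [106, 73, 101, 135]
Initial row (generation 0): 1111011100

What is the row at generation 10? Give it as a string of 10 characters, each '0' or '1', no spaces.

Gen 0: 1111011100
Gen 1 (rule 106): 1001110100
Gen 2 (rule 73): 0001010001
Gen 3 (rule 101): 1101110101
Gen 4 (rule 135): 0000100101
Gen 5 (rule 106): 0001001010
Gen 6 (rule 73): 1100000000
Gen 7 (rule 101): 0101111111
Gen 8 (rule 135): 1100111110
Gen 9 (rule 106): 1101100010
Gen 10 (rule 73): 1101101000

Answer: 1101101000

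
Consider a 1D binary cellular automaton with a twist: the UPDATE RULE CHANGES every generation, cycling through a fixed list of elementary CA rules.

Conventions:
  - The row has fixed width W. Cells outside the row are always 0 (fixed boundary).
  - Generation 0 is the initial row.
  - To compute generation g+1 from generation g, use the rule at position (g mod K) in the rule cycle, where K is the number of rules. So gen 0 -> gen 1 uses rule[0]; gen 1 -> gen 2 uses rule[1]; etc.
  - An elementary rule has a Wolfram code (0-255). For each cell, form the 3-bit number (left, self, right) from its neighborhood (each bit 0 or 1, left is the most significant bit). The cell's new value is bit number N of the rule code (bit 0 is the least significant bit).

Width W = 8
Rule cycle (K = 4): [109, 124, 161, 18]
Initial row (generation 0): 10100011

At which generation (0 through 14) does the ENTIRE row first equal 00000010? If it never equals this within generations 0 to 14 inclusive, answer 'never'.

Answer: never

Derivation:
Gen 0: 10100011
Gen 1 (rule 109): 11101011
Gen 2 (rule 124): 10111111
Gen 3 (rule 161): 01011110
Gen 4 (rule 18): 10000001
Gen 5 (rule 109): 10111101
Gen 6 (rule 124): 11100111
Gen 7 (rule 161): 01000010
Gen 8 (rule 18): 10100101
Gen 9 (rule 109): 11100111
Gen 10 (rule 124): 10110101
Gen 11 (rule 161): 01001010
Gen 12 (rule 18): 10110001
Gen 13 (rule 109): 11110101
Gen 14 (rule 124): 10011111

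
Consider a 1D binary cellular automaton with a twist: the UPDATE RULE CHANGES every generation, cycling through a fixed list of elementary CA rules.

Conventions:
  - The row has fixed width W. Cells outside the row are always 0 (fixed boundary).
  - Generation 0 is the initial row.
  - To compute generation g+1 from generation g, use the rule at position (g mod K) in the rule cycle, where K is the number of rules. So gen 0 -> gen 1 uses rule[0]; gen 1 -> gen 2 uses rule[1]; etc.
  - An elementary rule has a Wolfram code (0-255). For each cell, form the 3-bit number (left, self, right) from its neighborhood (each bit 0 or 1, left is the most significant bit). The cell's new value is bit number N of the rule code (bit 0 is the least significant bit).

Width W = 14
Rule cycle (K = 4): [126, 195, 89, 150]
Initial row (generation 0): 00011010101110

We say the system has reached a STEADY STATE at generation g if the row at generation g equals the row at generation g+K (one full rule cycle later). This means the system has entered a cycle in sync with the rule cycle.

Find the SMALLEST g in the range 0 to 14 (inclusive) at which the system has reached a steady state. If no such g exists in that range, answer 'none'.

Gen 0: 00011010101110
Gen 1 (rule 126): 00111111111011
Gen 2 (rule 195): 11011111111001
Gen 3 (rule 89): 11010000001100
Gen 4 (rule 150): 00011000010010
Gen 5 (rule 126): 00111100111111
Gen 6 (rule 195): 11011101011111
Gen 7 (rule 89): 11010100010001
Gen 8 (rule 150): 00010110111011
Gen 9 (rule 126): 00111111101111
Gen 10 (rule 195): 11011111100111
Gen 11 (rule 89): 11010000110101
Gen 12 (rule 150): 00011001000101
Gen 13 (rule 126): 00111111101111
Gen 14 (rule 195): 11011111100111
Gen 15 (rule 89): 11010000110101
Gen 16 (rule 150): 00011001000101
Gen 17 (rule 126): 00111111101111
Gen 18 (rule 195): 11011111100111

Answer: 9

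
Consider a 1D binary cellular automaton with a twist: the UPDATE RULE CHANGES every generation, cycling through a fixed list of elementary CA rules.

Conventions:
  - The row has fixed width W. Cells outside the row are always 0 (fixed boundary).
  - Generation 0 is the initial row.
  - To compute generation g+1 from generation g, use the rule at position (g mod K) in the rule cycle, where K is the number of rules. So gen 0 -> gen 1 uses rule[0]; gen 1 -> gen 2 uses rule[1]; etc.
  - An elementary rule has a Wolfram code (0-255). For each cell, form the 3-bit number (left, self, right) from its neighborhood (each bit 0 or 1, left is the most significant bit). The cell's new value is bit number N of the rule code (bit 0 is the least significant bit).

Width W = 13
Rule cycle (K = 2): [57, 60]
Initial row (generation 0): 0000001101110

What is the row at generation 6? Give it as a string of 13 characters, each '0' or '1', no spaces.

Gen 0: 0000001101110
Gen 1 (rule 57): 1111101011001
Gen 2 (rule 60): 1000011110101
Gen 3 (rule 57): 0111010001010
Gen 4 (rule 60): 0100111001111
Gen 5 (rule 57): 0010100101000
Gen 6 (rule 60): 0011110111100

Answer: 0011110111100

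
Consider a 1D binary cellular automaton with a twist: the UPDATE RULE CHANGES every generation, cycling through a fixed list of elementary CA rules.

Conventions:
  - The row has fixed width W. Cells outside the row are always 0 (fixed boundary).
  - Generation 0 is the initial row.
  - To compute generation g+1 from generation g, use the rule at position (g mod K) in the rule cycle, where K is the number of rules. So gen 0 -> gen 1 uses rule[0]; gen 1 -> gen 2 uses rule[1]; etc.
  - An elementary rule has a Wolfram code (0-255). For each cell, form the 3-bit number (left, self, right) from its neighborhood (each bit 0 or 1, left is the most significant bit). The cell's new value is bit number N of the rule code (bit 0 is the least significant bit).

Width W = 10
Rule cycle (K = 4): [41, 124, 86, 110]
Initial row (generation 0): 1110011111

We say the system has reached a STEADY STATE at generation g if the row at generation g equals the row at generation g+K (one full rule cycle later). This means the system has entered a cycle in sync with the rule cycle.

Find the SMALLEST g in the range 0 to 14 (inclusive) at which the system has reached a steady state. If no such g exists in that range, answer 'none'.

Gen 0: 1110011111
Gen 1 (rule 41): 1000010000
Gen 2 (rule 124): 1100011000
Gen 3 (rule 86): 0110101100
Gen 4 (rule 110): 1111111100
Gen 5 (rule 41): 1000000001
Gen 6 (rule 124): 1100000001
Gen 7 (rule 86): 0110000011
Gen 8 (rule 110): 1110000111
Gen 9 (rule 41): 1000110100
Gen 10 (rule 124): 1100111110
Gen 11 (rule 86): 0111000011
Gen 12 (rule 110): 1101000111
Gen 13 (rule 41): 1010010100
Gen 14 (rule 124): 1111011110
Gen 15 (rule 86): 0001000011
Gen 16 (rule 110): 0011000111
Gen 17 (rule 41): 1010010100
Gen 18 (rule 124): 1111011110

Answer: 13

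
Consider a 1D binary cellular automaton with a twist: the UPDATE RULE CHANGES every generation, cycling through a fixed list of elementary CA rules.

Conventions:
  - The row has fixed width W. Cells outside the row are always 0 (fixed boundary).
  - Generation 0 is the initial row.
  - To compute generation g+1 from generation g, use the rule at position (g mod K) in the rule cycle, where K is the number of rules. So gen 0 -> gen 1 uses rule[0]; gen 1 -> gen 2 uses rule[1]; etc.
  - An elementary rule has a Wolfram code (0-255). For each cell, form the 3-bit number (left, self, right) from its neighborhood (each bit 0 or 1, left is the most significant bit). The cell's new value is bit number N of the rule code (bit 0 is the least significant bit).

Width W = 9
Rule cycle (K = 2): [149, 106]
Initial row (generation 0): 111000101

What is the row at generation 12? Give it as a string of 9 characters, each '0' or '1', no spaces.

Answer: 101111111

Derivation:
Gen 0: 111000101
Gen 1 (rule 149): 010110101
Gen 2 (rule 106): 101111010
Gen 3 (rule 149): 100110011
Gen 4 (rule 106): 001110111
Gen 5 (rule 149): 100100010
Gen 6 (rule 106): 001000100
Gen 7 (rule 149): 101110111
Gen 8 (rule 106): 011011101
Gen 9 (rule 149): 000001001
Gen 10 (rule 106): 000010010
Gen 11 (rule 149): 111011011
Gen 12 (rule 106): 101111111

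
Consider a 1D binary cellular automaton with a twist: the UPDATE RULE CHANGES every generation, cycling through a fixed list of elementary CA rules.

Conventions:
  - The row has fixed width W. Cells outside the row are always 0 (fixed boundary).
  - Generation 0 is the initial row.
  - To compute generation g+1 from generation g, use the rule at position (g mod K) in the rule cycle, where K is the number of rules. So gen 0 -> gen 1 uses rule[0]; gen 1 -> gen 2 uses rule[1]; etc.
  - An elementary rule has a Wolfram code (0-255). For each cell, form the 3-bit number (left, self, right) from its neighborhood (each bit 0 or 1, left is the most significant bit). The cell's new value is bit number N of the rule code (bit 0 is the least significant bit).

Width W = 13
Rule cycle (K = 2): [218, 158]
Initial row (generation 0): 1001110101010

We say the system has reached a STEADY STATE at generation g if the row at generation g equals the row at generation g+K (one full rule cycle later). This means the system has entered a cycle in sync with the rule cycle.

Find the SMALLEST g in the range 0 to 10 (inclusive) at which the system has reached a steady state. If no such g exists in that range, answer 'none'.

Answer: 7

Derivation:
Gen 0: 1001110101010
Gen 1 (rule 218): 0111110000001
Gen 2 (rule 158): 1111101000011
Gen 3 (rule 218): 1111100100111
Gen 4 (rule 158): 1111011111110
Gen 5 (rule 218): 1111011111111
Gen 6 (rule 158): 1110011111110
Gen 7 (rule 218): 1111111111111
Gen 8 (rule 158): 1111111111110
Gen 9 (rule 218): 1111111111111
Gen 10 (rule 158): 1111111111110
Gen 11 (rule 218): 1111111111111
Gen 12 (rule 158): 1111111111110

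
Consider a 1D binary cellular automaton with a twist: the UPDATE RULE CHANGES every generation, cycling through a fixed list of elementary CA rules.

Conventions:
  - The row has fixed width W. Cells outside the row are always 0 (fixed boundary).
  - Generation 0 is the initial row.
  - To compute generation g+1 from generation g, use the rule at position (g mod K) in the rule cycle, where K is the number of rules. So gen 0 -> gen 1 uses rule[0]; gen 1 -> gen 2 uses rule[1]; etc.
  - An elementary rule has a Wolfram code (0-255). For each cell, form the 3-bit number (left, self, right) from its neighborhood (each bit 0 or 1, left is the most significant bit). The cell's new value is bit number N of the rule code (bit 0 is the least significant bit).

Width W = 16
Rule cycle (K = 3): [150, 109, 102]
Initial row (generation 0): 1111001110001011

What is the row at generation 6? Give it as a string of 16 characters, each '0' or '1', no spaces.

Answer: 0110000001111111

Derivation:
Gen 0: 1111001110001011
Gen 1 (rule 150): 0110110101011000
Gen 2 (rule 109): 0111111111111011
Gen 3 (rule 102): 1000000000001101
Gen 4 (rule 150): 1100000000010001
Gen 5 (rule 109): 1101111111010101
Gen 6 (rule 102): 0110000001111111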